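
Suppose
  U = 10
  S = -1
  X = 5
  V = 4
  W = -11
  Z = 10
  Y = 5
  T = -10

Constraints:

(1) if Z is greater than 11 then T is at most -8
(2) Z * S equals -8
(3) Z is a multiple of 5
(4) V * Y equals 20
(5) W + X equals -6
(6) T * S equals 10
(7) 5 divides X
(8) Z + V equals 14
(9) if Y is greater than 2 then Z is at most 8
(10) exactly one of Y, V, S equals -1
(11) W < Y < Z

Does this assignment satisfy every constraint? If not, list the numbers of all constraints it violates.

Violated: 2 and 9.

(1) Z = 10, not > 11; antecedent false, conditional vacuously true  ✔
(2) Z * S = 10 * (-1) = -10, not -8  ✘
(3) 10 / 5 = 2, so 5 divides 10  ✔
(4) V * Y = 4 * 5 = 20  ✔
(5) W + X = -11 + 5 = -6  ✔
(6) T * S = -10 * (-1) = 10  ✔
(7) 5 / 5 = 1, so 5 divides 5  ✔
(8) Z + V = 10 + 4 = 14  ✔
(9) Y = 5 > 2, so we need Z ≤ 8; but Z = 10 > 8  ✘
(10) Y=5, V=4, S=-1; 1 of them equals -1  ✔
(11) values -11 < 5 < 10  ✔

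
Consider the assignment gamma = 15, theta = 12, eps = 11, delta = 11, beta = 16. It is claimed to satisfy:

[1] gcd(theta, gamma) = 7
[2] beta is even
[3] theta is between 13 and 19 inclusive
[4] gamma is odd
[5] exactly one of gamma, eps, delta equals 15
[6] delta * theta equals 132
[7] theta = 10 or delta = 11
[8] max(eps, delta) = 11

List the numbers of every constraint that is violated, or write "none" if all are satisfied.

Constraints 1, 3 are violated.

[1] gcd(12, 15) = 3, not 7 — fails.
[2] beta = 16 is even — holds.
[3] theta = 12 is outside [13, 19] — fails.
[4] gamma = 15 is odd — holds.
[5] gamma=15, eps=11, delta=11; 1 of them equals 15 — holds.
[6] delta * theta = 11 * 12 = 132 — holds.
[7] theta = 12 ≠ 10, but delta = 11 = 11 (second disjunct) — holds.
[8] max(11, 11) = 11 — holds.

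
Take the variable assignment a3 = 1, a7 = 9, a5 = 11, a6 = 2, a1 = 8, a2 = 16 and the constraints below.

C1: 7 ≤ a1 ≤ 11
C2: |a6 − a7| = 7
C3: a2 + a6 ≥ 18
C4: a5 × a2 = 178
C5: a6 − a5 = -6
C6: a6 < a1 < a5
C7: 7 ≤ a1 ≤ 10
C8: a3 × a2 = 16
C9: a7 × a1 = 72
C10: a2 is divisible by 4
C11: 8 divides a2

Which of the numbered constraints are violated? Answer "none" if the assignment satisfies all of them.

The assignment fails constraints 4 and 5.

C1: a1 = 8 lies in [7, 11]  yes
C2: |2 − 9| = 7  yes
C3: a2 + a6 = 16 + 2 = 18; 18 ≥ 18  yes
C4: a5 × a2 = 11 × 16 = 176, not 178  no
C5: a6 − a5 = 2 − 11 = -9, not -6  no
C6: values 2 < 8 < 11  yes
C7: a1 = 8 lies in [7, 10]  yes
C8: a3 × a2 = 1 × 16 = 16  yes
C9: a7 × a1 = 9 × 8 = 72  yes
C10: 16 / 4 = 4, so 4 divides 16  yes
C11: 16 / 8 = 2, so 8 divides 16  yes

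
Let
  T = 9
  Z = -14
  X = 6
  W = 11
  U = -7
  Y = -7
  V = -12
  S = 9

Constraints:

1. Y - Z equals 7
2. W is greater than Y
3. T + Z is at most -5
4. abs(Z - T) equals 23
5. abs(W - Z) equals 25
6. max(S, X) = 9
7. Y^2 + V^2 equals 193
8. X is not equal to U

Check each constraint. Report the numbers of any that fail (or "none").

1. Y - Z = -7 - (-14) = 7  ✔
2. W = 11, Y = -7; 11 > -7  ✔
3. T + Z = 9 + (-14) = -5; -5 ≤ -5  ✔
4. abs(-14 - 9) = 23  ✔
5. abs(11 - (-14)) = 25  ✔
6. max(9, 6) = 9  ✔
7. Y^2 + V^2 = (-7)^2 + (-12)^2 = 49 + 144 = 193  ✔
8. X = 6, U = -7; distinct  ✔

Yes — all constraints hold.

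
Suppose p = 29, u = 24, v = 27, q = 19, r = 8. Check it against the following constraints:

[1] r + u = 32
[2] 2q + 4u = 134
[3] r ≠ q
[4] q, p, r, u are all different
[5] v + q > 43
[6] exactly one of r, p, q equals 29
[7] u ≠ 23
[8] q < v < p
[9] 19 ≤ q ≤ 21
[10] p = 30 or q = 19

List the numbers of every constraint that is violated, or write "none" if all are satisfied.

Yes — all constraints hold.

[1] r + u = 8 + 24 = 32 — satisfied.
[2] 2q + 4u = 2(19) + 4(24) = 134 — satisfied.
[3] r = 8, q = 19; distinct — satisfied.
[4] values 19, 29, 8, 24 are pairwise distinct — satisfied.
[5] v + q = 27 + 19 = 46; 46 > 43 — satisfied.
[6] r=8, p=29, q=19; 1 of them equals 29 — satisfied.
[7] u = 24, and 24 ≠ 23 — satisfied.
[8] values 19 < 27 < 29 — satisfied.
[9] q = 19 lies in [19, 21] — satisfied.
[10] p = 29 ≠ 30, but q = 19 = 19 (second disjunct) — satisfied.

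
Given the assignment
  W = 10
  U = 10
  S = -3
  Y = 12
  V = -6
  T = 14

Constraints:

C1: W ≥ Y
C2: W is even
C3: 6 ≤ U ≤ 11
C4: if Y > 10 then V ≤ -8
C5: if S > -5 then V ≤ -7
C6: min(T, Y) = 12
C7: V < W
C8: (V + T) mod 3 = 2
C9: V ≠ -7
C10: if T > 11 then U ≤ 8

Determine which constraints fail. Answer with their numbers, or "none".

No — constraints 1, 4, 5, 10 are not satisfied.

C1: W = 10, Y = 12; 10 < 12 (want ≥)  no
C2: W = 10 is even  yes
C3: U = 10 lies in [6, 11]  yes
C4: Y = 12 > 10, so we need V ≤ -8; but V = -6 > -8  no
C5: S = -3 > -5, so we need V ≤ -7; but V = -6 > -7  no
C6: min(14, 12) = 12  yes
C7: V = -6, W = 10; -6 < 10  yes
C8: V + T = 8; 8 mod 3 = 2  yes
C9: V = -6, and -6 ≠ -7  yes
C10: T = 14 > 11, so we need U ≤ 8; but U = 10 > 8  no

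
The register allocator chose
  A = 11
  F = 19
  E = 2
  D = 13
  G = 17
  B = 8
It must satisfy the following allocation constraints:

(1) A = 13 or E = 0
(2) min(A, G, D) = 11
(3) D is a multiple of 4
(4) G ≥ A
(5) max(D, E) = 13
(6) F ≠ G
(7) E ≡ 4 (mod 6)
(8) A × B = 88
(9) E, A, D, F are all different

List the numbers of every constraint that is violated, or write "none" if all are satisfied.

Constraints 1, 3, 7 are violated.

(1) A = 11 ≠ 13 and E = 2 ≠ 0; both disjuncts false  fails
(2) min(11, 17, 13) = 11  holds
(3) 13 = 4×3 + 1, so 4 does not divide 13  fails
(4) G = 17, A = 11; 17 ≥ 11  holds
(5) max(13, 2) = 13  holds
(6) F = 19, G = 17; distinct  holds
(7) 2 mod 6 = 2, not 4  fails
(8) A × B = 11 × 8 = 88  holds
(9) values 2, 11, 13, 19 are pairwise distinct  holds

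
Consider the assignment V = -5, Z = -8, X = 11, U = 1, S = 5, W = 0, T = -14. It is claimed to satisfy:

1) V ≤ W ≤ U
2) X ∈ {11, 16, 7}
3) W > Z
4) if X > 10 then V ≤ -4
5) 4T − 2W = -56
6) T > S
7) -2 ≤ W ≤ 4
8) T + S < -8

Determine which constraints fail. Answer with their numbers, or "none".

1) values -5 ≤ 0 ≤ 1  yes
2) X = 11 is in {11, 16, 7}  yes
3) W = 0, Z = -8; 0 > -8  yes
4) X = 11 > 10, so we need V ≤ -4; V = -5 ≤ -4  yes
5) 4T − 2W = 4(-14) − 2(0) = -56  yes
6) T = -14, S = 5; -14 ≤ 5 (want >)  no
7) W = 0 lies in [-2, 4]  yes
8) T + S = -14 + 5 = -9; -9 < -8  yes

The assignment fails constraint 6.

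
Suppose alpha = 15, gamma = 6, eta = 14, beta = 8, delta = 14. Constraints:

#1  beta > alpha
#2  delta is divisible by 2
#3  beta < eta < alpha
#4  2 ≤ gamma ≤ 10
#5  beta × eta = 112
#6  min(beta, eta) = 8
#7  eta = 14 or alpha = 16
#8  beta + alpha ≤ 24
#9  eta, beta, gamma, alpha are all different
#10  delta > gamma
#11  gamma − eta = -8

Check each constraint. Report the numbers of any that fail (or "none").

Constraint 1 does not hold.

#1 beta = 8, alpha = 15; 8 ≤ 15 (want >)  fails
#2 14 / 2 = 7, so 2 divides 14  holds
#3 values 8 < 14 < 15  holds
#4 gamma = 6 lies in [2, 10]  holds
#5 beta × eta = 8 × 14 = 112  holds
#6 min(8, 14) = 8  holds
#7 eta = 14 = 14 (first disjunct)  holds
#8 beta + alpha = 8 + 15 = 23; 23 ≤ 24  holds
#9 values 14, 8, 6, 15 are pairwise distinct  holds
#10 delta = 14, gamma = 6; 14 > 6  holds
#11 gamma − eta = 6 − 14 = -8  holds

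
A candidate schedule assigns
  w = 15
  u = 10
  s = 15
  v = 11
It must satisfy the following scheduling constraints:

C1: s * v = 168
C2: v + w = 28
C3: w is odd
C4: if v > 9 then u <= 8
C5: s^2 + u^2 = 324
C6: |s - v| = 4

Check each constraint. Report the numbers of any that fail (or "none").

Constraints 1, 2, 4, 5 do not hold.

C1: s * v = 15 * 11 = 165, not 168 — violated.
C2: v + w = 11 + 15 = 26, not 28 — violated.
C3: w = 15 is odd — satisfied.
C4: v = 11 > 9, so we need u ≤ 8; but u = 10 > 8 — violated.
C5: s^2 + u^2 = 15^2 + 10^2 = 225 + 100 = 325, not 324 — violated.
C6: |15 - 11| = 4 — satisfied.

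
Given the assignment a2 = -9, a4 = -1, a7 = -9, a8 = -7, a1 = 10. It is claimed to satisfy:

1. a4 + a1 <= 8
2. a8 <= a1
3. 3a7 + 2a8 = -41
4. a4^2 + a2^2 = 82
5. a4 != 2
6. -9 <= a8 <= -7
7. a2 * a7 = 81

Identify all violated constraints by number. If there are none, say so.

The assignment fails constraint 1.

1. a4 + a1 = -1 + 10 = 9; 9 > 8, bound 8 not met  fails
2. a8 = -7, a1 = 10; -7 ≤ 10  holds
3. 3a7 + 2a8 = 3(-9) + 2(-7) = -41  holds
4. a4^2 + a2^2 = (-1)^2 + (-9)^2 = 1 + 81 = 82  holds
5. a4 = -1, and -1 ≠ 2  holds
6. a8 = -7 lies in [-9, -7]  holds
7. a2 * a7 = -9 * (-9) = 81  holds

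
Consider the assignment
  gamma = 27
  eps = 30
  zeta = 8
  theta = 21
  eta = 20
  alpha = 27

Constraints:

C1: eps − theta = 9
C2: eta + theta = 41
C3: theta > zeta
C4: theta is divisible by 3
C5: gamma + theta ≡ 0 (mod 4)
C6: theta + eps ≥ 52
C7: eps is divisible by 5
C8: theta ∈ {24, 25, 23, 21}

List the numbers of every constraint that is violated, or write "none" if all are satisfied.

Violated: 6.

C1: eps − theta = 30 − 21 = 9 — OK.
C2: eta + theta = 20 + 21 = 41 — OK.
C3: theta = 21, zeta = 8; 21 > 8 — OK.
C4: 21 / 3 = 7, so 3 divides 21 — OK.
C5: gamma + theta = 48; 48 mod 4 = 0 — OK.
C6: theta + eps = 21 + 30 = 51; 51 < 52, bound 52 not met — violated.
C7: 30 / 5 = 6, so 5 divides 30 — OK.
C8: theta = 21 is in {24, 25, 23, 21} — OK.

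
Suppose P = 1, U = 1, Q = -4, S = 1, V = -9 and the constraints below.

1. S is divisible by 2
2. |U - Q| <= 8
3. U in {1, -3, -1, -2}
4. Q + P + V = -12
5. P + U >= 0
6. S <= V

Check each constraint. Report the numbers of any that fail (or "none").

1. 1 = 2*0 + 1, so 2 does not divide 1  FAIL
2. |1 - (-4)| = 5; 5 ≤ 8  OK
3. U = 1 is in {1, -3, -1, -2}  OK
4. Q + P + V = -4 + 1 + (-9) = -12  OK
5. P + U = 1 + 1 = 2; 2 ≥ 0  OK
6. S = 1, V = -9; 1 > -9 (want ≤)  FAIL

The assignment fails constraints 1, 6.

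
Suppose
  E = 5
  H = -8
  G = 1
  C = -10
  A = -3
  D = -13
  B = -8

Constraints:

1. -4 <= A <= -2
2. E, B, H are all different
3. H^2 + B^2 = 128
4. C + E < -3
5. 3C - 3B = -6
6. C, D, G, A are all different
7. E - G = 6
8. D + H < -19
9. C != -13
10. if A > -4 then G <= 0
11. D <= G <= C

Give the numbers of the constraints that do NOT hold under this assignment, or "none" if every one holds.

The assignment fails constraints 2, 7, 10, and 11.

1. A = -3 lies in [-4, -2]  true
2. B = H = -8, not all different  false
3. H^2 + B^2 = (-8)^2 + (-8)^2 = 64 + 64 = 128  true
4. C + E = -10 + 5 = -5; -5 < -3  true
5. 3C - 3B = 3(-10) - 3(-8) = -6  true
6. values -10, -13, 1, -3 are pairwise distinct  true
7. E - G = 5 - 1 = 4, not 6  false
8. D + H = -13 + (-8) = -21; -21 < -19  true
9. C = -10, and -10 ≠ -13  true
10. A = -3 > -4, so we need G ≤ 0; but G = 1 > 0  false
11. values -13, 1, -10; G = 1 is not <= C = -10  false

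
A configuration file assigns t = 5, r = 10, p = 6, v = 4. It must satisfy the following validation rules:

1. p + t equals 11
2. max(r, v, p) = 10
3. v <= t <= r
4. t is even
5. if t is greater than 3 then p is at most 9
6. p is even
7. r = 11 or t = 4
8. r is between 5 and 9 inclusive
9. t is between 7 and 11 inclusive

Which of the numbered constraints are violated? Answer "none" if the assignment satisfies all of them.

The assignment fails constraints 4, 7, 8, and 9.

1. p + t = 6 + 5 = 11 — holds.
2. max(10, 4, 6) = 10 — holds.
3. values 4 <= 5 <= 10 — holds.
4. t = 5 is odd — fails.
5. t = 5 > 3, so we need p ≤ 9; p = 6 ≤ 9 — holds.
6. p = 6 is even — holds.
7. r = 10 ≠ 11 and t = 5 ≠ 4; both disjuncts false — fails.
8. r = 10 is outside [5, 9] — fails.
9. t = 5 is outside [7, 11] — fails.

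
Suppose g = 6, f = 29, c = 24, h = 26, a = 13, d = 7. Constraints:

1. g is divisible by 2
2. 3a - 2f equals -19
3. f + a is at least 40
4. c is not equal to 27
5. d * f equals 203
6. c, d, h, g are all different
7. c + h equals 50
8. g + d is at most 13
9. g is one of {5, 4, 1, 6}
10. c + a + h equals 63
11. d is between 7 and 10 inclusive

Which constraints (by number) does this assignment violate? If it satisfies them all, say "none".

Yes — all constraints hold.

1. 6 / 2 = 3, so 2 divides 6  ✔
2. 3a - 2f = 3(13) - 2(29) = -19  ✔
3. f + a = 29 + 13 = 42; 42 ≥ 40  ✔
4. c = 24, and 24 ≠ 27  ✔
5. d * f = 7 * 29 = 203  ✔
6. values 24, 7, 26, 6 are pairwise distinct  ✔
7. c + h = 24 + 26 = 50  ✔
8. g + d = 6 + 7 = 13; 13 ≤ 13  ✔
9. g = 6 is in {5, 4, 1, 6}  ✔
10. c + a + h = 24 + 13 + 26 = 63  ✔
11. d = 7 lies in [7, 10]  ✔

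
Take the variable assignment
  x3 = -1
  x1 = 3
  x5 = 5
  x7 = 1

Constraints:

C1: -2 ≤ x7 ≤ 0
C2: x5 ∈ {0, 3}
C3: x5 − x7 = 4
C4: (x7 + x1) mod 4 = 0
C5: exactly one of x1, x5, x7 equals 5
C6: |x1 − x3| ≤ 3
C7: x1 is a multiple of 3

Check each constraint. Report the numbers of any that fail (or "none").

C1: x7 = 1 is outside [-2, 0] — violated.
C2: x5 = 5 is not in {0, 3} — violated.
C3: x5 − x7 = 5 − 1 = 4 — satisfied.
C4: x7 + x1 = 4; 4 mod 4 = 0 — satisfied.
C5: x1=3, x5=5, x7=1; 1 of them equals 5 — satisfied.
C6: |3 − (-1)| = 4; 4 > 3, exceeds bound 3 — violated.
C7: 3 / 3 = 1, so 3 divides 3 — satisfied.

The assignment fails constraints 1, 2, 6.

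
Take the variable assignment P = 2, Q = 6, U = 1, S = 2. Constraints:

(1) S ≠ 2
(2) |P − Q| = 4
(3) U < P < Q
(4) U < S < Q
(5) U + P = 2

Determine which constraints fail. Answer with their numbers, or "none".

The assignment fails constraints 1, 5.

(1) S = 2, but 2 is required to differ  ✗
(2) |2 − 6| = 4  ✓
(3) values 1 < 2 < 6  ✓
(4) values 1 < 2 < 6  ✓
(5) U + P = 1 + 2 = 3, not 2  ✗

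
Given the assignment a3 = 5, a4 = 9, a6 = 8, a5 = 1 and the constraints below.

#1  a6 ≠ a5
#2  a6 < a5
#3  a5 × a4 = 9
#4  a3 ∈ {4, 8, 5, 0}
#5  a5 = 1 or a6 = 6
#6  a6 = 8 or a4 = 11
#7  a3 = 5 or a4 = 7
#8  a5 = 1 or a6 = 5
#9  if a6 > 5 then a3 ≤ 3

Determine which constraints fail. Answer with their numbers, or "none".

#1 a6 = 8, a5 = 1; distinct  yes
#2 a6 = 8, a5 = 1; 8 ≥ 1 (want <)  no
#3 a5 × a4 = 1 × 9 = 9  yes
#4 a3 = 5 is in {4, 8, 5, 0}  yes
#5 a5 = 1 = 1 (first disjunct)  yes
#6 a6 = 8 = 8 (first disjunct)  yes
#7 a3 = 5 = 5 (first disjunct)  yes
#8 a5 = 1 = 1 (first disjunct)  yes
#9 a6 = 8 > 5, so we need a3 ≤ 3; but a3 = 5 > 3  no

Constraints 2 and 9 do not hold.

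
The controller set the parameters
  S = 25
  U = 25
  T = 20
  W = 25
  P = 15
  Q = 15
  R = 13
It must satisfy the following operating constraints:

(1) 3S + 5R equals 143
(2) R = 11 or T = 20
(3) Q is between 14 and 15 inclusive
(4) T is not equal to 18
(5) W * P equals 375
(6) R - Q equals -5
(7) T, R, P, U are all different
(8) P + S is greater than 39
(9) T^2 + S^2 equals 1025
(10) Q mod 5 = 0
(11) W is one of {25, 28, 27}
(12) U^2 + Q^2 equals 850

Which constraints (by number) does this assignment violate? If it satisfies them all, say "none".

(1) 3S + 5R = 3(25) + 5(13) = 140, not 143 — fails.
(2) R = 13 ≠ 11, but T = 20 = 20 (second disjunct) — holds.
(3) Q = 15 lies in [14, 15] — holds.
(4) T = 20, and 20 ≠ 18 — holds.
(5) W * P = 25 * 15 = 375 — holds.
(6) R - Q = 13 - 15 = -2, not -5 — fails.
(7) values 20, 13, 15, 25 are pairwise distinct — holds.
(8) P + S = 15 + 25 = 40; 40 > 39 — holds.
(9) T^2 + S^2 = 20^2 + 25^2 = 400 + 625 = 1025 — holds.
(10) 15 mod 5 = 0 — holds.
(11) W = 25 is in {25, 28, 27} — holds.
(12) U^2 + Q^2 = 25^2 + 15^2 = 625 + 225 = 850 — holds.

The assignment fails constraints 1 and 6.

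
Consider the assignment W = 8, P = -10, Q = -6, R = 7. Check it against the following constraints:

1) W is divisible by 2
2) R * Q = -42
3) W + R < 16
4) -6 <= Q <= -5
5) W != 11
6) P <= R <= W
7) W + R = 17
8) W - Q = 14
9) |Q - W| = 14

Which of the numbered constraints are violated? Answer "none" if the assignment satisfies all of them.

1) 8 / 2 = 4, so 2 divides 8 — satisfied.
2) R * Q = 7 * (-6) = -42 — satisfied.
3) W + R = 8 + 7 = 15; 15 < 16 — satisfied.
4) Q = -6 lies in [-6, -5] — satisfied.
5) W = 8, and 8 ≠ 11 — satisfied.
6) values -10 <= 7 <= 8 — satisfied.
7) W + R = 8 + 7 = 15, not 17 — violated.
8) W - Q = 8 - (-6) = 14 — satisfied.
9) |-6 - 8| = 14 — satisfied.

Constraint 7 is violated.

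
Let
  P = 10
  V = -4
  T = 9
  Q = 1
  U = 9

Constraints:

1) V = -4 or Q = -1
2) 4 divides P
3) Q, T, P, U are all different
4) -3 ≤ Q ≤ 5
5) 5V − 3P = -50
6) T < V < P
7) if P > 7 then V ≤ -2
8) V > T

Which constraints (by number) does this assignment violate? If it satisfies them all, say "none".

Constraints 2, 3, 6, 8 are violated.

1) V = -4 = -4 (first disjunct)  yes
2) 10 = 4×2 + 2, so 4 does not divide 10  no
3) T = U = 9, not all different  no
4) Q = 1 lies in [-3, 5]  yes
5) 5V − 3P = 5(-4) − 3(10) = -50  yes
6) values 9, -4, 10; T = 9 is not < V = -4  no
7) P = 10 > 7, so we need V ≤ -2; V = -4 ≤ -2  yes
8) V = -4, T = 9; -4 ≤ 9 (want >)  no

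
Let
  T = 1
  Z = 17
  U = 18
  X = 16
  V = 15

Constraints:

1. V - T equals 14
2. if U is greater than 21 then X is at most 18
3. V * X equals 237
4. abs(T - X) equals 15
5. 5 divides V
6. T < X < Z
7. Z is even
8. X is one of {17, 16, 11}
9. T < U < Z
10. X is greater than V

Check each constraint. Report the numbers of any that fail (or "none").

Constraints 3, 7, 9 are violated.

1. V - T = 15 - 1 = 14 — holds.
2. U = 18, not > 21; antecedent false, conditional vacuously true — holds.
3. V * X = 15 * 16 = 240, not 237 — fails.
4. abs(1 - 16) = 15 — holds.
5. 15 / 5 = 3, so 5 divides 15 — holds.
6. values 1 < 16 < 17 — holds.
7. Z = 17 is odd — fails.
8. X = 16 is in {17, 16, 11} — holds.
9. values 1, 18, 17; U = 18 is not < Z = 17 — fails.
10. X = 16, V = 15; 16 > 15 — holds.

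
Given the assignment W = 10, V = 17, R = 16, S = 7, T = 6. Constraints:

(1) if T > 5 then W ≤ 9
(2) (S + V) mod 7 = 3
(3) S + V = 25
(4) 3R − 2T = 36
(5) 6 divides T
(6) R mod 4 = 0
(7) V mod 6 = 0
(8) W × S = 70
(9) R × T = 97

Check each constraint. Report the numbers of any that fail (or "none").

(1) T = 6 > 5, so we need W ≤ 9; but W = 10 > 9 — violated.
(2) S + V = 24; 24 mod 7 = 3 — OK.
(3) S + V = 7 + 17 = 24, not 25 — violated.
(4) 3R − 2T = 3(16) − 2(6) = 36 — OK.
(5) 6 / 6 = 1, so 6 divides 6 — OK.
(6) 16 mod 4 = 0 — OK.
(7) 17 mod 6 = 5, not 0 — violated.
(8) W × S = 10 × 7 = 70 — OK.
(9) R × T = 16 × 6 = 96, not 97 — violated.

The assignment fails constraints 1, 3, 7, and 9.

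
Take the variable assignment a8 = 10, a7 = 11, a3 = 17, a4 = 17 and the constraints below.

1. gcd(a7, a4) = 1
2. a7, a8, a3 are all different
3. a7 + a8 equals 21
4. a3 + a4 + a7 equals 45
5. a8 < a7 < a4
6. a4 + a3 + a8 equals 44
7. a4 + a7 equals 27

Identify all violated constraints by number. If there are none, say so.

Constraint 7 is violated.

1. gcd(11, 17) = 1 — holds.
2. values 11, 10, 17 are pairwise distinct — holds.
3. a7 + a8 = 11 + 10 = 21 — holds.
4. a3 + a4 + a7 = 17 + 17 + 11 = 45 — holds.
5. values 10 < 11 < 17 — holds.
6. a4 + a3 + a8 = 17 + 17 + 10 = 44 — holds.
7. a4 + a7 = 17 + 11 = 28, not 27 — fails.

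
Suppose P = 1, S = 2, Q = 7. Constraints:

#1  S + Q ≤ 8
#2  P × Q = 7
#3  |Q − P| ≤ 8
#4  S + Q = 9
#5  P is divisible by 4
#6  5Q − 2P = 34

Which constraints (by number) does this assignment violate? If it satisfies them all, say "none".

#1 S + Q = 2 + 7 = 9; 9 > 8, bound 8 not met — violated.
#2 P × Q = 1 × 7 = 7 — OK.
#3 |7 − 1| = 6; 6 ≤ 8 — OK.
#4 S + Q = 2 + 7 = 9 — OK.
#5 1 = 4×0 + 1, so 4 does not divide 1 — violated.
#6 5Q − 2P = 5(7) − 2(1) = 33, not 34 — violated.

Violated: 1, 5, and 6.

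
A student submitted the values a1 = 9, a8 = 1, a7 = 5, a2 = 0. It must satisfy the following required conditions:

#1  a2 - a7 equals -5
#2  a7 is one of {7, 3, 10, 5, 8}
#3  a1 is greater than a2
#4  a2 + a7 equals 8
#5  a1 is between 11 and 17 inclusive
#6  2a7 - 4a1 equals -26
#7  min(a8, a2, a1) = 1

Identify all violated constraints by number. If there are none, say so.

#1 a2 - a7 = 0 - 5 = -5 — OK.
#2 a7 = 5 is in {7, 3, 10, 5, 8} — OK.
#3 a1 = 9, a2 = 0; 9 > 0 — OK.
#4 a2 + a7 = 0 + 5 = 5, not 8 — violated.
#5 a1 = 9 is outside [11, 17] — violated.
#6 2a7 - 4a1 = 2(5) - 4(9) = -26 — OK.
#7 min(1, 0, 9) = 0, not 1 — violated.

Constraints 4, 5, and 7 are violated.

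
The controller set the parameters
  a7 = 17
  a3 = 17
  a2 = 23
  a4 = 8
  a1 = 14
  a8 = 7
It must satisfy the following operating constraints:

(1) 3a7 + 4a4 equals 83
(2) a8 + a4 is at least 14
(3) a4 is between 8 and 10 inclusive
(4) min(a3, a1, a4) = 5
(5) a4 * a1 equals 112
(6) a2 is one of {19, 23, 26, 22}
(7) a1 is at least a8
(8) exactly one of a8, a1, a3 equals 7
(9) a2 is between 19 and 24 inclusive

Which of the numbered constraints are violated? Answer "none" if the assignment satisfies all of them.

(1) 3a7 + 4a4 = 3(17) + 4(8) = 83 — holds.
(2) a8 + a4 = 7 + 8 = 15; 15 ≥ 14 — holds.
(3) a4 = 8 lies in [8, 10] — holds.
(4) min(17, 14, 8) = 8, not 5 — fails.
(5) a4 * a1 = 8 * 14 = 112 — holds.
(6) a2 = 23 is in {19, 23, 26, 22} — holds.
(7) a1 = 14, a8 = 7; 14 ≥ 7 — holds.
(8) a8=7, a1=14, a3=17; 1 of them equals 7 — holds.
(9) a2 = 23 lies in [19, 24] — holds.

No — constraint 4 is not satisfied.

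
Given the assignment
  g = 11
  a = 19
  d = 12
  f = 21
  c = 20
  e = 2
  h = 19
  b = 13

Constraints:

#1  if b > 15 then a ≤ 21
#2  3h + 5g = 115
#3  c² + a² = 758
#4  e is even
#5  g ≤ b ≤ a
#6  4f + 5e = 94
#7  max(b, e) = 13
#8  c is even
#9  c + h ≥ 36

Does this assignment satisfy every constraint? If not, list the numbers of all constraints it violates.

#1 b = 13, not > 15; antecedent false, conditional vacuously true — OK.
#2 3h + 5g = 3(19) + 5(11) = 112, not 115 — violated.
#3 c² + a² = 20² + 19² = 400 + 361 = 761, not 758 — violated.
#4 e = 2 is even — OK.
#5 values 11 ≤ 13 ≤ 19 — OK.
#6 4f + 5e = 4(21) + 5(2) = 94 — OK.
#7 max(13, 2) = 13 — OK.
#8 c = 20 is even — OK.
#9 c + h = 20 + 19 = 39; 39 ≥ 36 — OK.

Violated: 2, 3.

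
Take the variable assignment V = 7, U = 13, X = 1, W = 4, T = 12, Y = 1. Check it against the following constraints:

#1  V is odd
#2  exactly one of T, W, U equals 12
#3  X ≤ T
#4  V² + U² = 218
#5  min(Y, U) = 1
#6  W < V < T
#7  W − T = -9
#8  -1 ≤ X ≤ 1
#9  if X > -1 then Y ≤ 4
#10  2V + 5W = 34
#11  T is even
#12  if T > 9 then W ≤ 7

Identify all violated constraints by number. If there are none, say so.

#1 V = 7 is odd  OK
#2 T=12, W=4, U=13; 1 of them equals 12  OK
#3 X = 1, T = 12; 1 ≤ 12  OK
#4 V² + U² = 7² + 13² = 49 + 169 = 218  OK
#5 min(1, 13) = 1  OK
#6 values 4 < 7 < 12  OK
#7 W − T = 4 − 12 = -8, not -9  FAIL
#8 X = 1 lies in [-1, 1]  OK
#9 X = 1 > -1, so we need Y ≤ 4; Y = 1 ≤ 4  OK
#10 2V + 5W = 2(7) + 5(4) = 34  OK
#11 T = 12 is even  OK
#12 T = 12 > 9, so we need W ≤ 7; W = 4 ≤ 7  OK

The assignment fails constraint 7.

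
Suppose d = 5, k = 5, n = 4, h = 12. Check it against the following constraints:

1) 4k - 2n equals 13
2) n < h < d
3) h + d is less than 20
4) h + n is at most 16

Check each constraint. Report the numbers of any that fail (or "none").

Violated: 1 and 2.

1) 4k - 2n = 4(5) - 2(4) = 12, not 13  no
2) values 4, 12, 5; h = 12 is not < d = 5  no
3) h + d = 12 + 5 = 17; 17 < 20  yes
4) h + n = 12 + 4 = 16; 16 ≤ 16  yes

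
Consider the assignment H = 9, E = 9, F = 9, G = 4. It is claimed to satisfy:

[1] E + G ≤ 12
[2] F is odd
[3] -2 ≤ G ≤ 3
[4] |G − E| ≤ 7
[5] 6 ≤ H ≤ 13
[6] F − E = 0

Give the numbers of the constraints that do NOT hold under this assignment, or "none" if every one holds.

The assignment fails constraints 1 and 3.

[1] E + G = 9 + 4 = 13; 13 > 12, bound 12 not met — fails.
[2] F = 9 is odd — holds.
[3] G = 4 is outside [-2, 3] — fails.
[4] |4 − 9| = 5; 5 ≤ 7 — holds.
[5] H = 9 lies in [6, 13] — holds.
[6] F − E = 9 − 9 = 0 — holds.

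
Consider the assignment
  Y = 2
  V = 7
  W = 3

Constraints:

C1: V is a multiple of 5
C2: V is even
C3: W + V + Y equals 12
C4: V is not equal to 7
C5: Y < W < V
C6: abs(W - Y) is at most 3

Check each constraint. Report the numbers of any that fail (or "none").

No — constraints 1, 2, and 4 are not satisfied.

C1: 7 = 5*1 + 2, so 5 does not divide 7  ✘
C2: V = 7 is odd  ✘
C3: W + V + Y = 3 + 7 + 2 = 12  ✔
C4: V = 7, but 7 is required to differ  ✘
C5: values 2 < 3 < 7  ✔
C6: abs(3 - 2) = 1; 1 ≤ 3  ✔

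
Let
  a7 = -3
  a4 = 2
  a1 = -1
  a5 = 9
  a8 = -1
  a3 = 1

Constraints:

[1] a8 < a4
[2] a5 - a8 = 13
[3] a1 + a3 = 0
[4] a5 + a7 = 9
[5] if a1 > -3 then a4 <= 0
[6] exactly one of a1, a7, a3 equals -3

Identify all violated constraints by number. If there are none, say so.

The assignment fails constraints 2, 4, 5.

[1] a8 = -1, a4 = 2; -1 < 2 — satisfied.
[2] a5 - a8 = 9 - (-1) = 10, not 13 — violated.
[3] a1 + a3 = -1 + 1 = 0 — satisfied.
[4] a5 + a7 = 9 + (-3) = 6, not 9 — violated.
[5] a1 = -1 > -3, so we need a4 ≤ 0; but a4 = 2 > 0 — violated.
[6] a1=-1, a7=-3, a3=1; 1 of them equals -3 — satisfied.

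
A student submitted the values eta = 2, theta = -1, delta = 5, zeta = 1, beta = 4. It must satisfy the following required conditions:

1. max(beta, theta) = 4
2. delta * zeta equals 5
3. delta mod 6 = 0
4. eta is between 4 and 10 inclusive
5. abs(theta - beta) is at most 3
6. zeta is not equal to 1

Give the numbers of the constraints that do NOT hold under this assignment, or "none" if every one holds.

Violated: 3, 4, 5, and 6.

1. max(4, -1) = 4  holds
2. delta * zeta = 5 * 1 = 5  holds
3. 5 mod 6 = 5, not 0  fails
4. eta = 2 is outside [4, 10]  fails
5. abs(-1 - 4) = 5; 5 > 3, exceeds bound 3  fails
6. zeta = 1, but 1 is required to differ  fails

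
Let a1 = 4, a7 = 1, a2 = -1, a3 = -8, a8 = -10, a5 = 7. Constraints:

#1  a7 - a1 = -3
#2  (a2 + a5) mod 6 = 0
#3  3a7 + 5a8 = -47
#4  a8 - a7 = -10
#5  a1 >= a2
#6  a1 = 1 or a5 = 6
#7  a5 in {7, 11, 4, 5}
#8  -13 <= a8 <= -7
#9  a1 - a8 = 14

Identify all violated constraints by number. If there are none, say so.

#1 a7 - a1 = 1 - 4 = -3 — holds.
#2 a2 + a5 = 6; 6 mod 6 = 0 — holds.
#3 3a7 + 5a8 = 3(1) + 5(-10) = -47 — holds.
#4 a8 - a7 = -10 - 1 = -11, not -10 — does not hold.
#5 a1 = 4, a2 = -1; 4 ≥ -1 — holds.
#6 a1 = 4 ≠ 1 and a5 = 7 ≠ 6; both disjuncts false — does not hold.
#7 a5 = 7 is in {7, 11, 4, 5} — holds.
#8 a8 = -10 lies in [-13, -7] — holds.
#9 a1 - a8 = 4 - (-10) = 14 — holds.

The assignment fails constraints 4 and 6.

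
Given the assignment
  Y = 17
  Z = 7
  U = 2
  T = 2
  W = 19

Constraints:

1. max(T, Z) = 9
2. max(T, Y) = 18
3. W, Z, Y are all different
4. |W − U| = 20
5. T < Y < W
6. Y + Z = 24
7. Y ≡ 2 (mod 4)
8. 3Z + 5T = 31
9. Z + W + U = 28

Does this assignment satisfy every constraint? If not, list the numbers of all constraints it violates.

Constraints 1, 2, 4, 7 do not hold.

1. max(2, 7) = 7, not 9 — violated.
2. max(2, 17) = 17, not 18 — violated.
3. values 19, 7, 17 are pairwise distinct — OK.
4. |19 − 2| = 17, not 20 — violated.
5. values 2 < 17 < 19 — OK.
6. Y + Z = 17 + 7 = 24 — OK.
7. 17 mod 4 = 1, not 2 — violated.
8. 3Z + 5T = 3(7) + 5(2) = 31 — OK.
9. Z + W + U = 7 + 19 + 2 = 28 — OK.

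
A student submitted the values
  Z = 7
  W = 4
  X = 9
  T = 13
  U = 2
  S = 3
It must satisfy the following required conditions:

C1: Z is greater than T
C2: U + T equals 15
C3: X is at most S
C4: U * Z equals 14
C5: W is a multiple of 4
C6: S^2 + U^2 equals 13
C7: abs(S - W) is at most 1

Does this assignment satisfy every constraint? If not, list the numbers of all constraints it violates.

No — constraints 1 and 3 are not satisfied.

C1: Z = 7, T = 13; 7 ≤ 13 (want >) — violated.
C2: U + T = 2 + 13 = 15 — satisfied.
C3: X = 9, S = 3; 9 > 3 (want ≤) — violated.
C4: U * Z = 2 * 7 = 14 — satisfied.
C5: 4 / 4 = 1, so 4 divides 4 — satisfied.
C6: S^2 + U^2 = 3^2 + 2^2 = 9 + 4 = 13 — satisfied.
C7: abs(3 - 4) = 1; 1 ≤ 1 — satisfied.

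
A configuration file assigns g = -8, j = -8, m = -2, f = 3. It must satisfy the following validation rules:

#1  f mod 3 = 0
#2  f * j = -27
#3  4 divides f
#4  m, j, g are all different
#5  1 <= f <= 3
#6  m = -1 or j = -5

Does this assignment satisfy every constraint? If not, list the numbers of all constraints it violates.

#1 3 mod 3 = 0  OK
#2 f * j = 3 * (-8) = -24, not -27  FAIL
#3 3 = 4*0 + 3, so 4 does not divide 3  FAIL
#4 j = g = -8, not all different  FAIL
#5 f = 3 lies in [1, 3]  OK
#6 m = -2 ≠ -1 and j = -8 ≠ -5; both disjuncts false  FAIL

Violated: 2, 3, 4, and 6.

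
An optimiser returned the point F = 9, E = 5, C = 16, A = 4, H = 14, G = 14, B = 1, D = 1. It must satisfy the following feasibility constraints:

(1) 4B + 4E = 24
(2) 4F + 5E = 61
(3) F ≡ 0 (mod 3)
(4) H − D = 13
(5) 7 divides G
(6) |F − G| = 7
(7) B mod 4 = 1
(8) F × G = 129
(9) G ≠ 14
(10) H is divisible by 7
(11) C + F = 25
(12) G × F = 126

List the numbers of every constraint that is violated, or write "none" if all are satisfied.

Constraints 6, 8, 9 are violated.

(1) 4B + 4E = 4(1) + 4(5) = 24 — OK.
(2) 4F + 5E = 4(9) + 5(5) = 61 — OK.
(3) 9 mod 3 = 0 — OK.
(4) H − D = 14 − 1 = 13 — OK.
(5) 14 / 7 = 2, so 7 divides 14 — OK.
(6) |9 − 14| = 5, not 7 — violated.
(7) 1 mod 4 = 1 — OK.
(8) F × G = 9 × 14 = 126, not 129 — violated.
(9) G = 14, but 14 is required to differ — violated.
(10) 14 / 7 = 2, so 7 divides 14 — OK.
(11) C + F = 16 + 9 = 25 — OK.
(12) G × F = 14 × 9 = 126 — OK.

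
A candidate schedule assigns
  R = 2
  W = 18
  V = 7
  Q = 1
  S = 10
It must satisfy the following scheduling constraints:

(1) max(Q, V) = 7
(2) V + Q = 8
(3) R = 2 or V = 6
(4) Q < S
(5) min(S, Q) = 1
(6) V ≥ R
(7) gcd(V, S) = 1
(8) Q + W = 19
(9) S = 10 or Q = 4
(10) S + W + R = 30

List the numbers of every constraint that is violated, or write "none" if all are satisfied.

The assignment satisfies every constraint.

(1) max(1, 7) = 7 — satisfied.
(2) V + Q = 7 + 1 = 8 — satisfied.
(3) R = 2 = 2 (first disjunct) — satisfied.
(4) Q = 1, S = 10; 1 < 10 — satisfied.
(5) min(10, 1) = 1 — satisfied.
(6) V = 7, R = 2; 7 ≥ 2 — satisfied.
(7) gcd(7, 10) = 1 — satisfied.
(8) Q + W = 1 + 18 = 19 — satisfied.
(9) S = 10 = 10 (first disjunct) — satisfied.
(10) S + W + R = 10 + 18 + 2 = 30 — satisfied.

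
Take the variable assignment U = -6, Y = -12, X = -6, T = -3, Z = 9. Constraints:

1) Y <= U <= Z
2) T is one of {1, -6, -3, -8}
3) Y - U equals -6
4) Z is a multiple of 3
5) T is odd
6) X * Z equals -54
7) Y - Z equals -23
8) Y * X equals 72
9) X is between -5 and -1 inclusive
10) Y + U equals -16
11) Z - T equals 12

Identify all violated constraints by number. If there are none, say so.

1) values -12 <= -6 <= 9 — satisfied.
2) T = -3 is in {1, -6, -3, -8} — satisfied.
3) Y - U = -12 - (-6) = -6 — satisfied.
4) 9 / 3 = 3, so 3 divides 9 — satisfied.
5) T = -3 is odd — satisfied.
6) X * Z = -6 * 9 = -54 — satisfied.
7) Y - Z = -12 - 9 = -21, not -23 — violated.
8) Y * X = -12 * (-6) = 72 — satisfied.
9) X = -6 is outside [-5, -1] — violated.
10) Y + U = -12 + (-6) = -18, not -16 — violated.
11) Z - T = 9 - (-3) = 12 — satisfied.

Violated: 7, 9, and 10.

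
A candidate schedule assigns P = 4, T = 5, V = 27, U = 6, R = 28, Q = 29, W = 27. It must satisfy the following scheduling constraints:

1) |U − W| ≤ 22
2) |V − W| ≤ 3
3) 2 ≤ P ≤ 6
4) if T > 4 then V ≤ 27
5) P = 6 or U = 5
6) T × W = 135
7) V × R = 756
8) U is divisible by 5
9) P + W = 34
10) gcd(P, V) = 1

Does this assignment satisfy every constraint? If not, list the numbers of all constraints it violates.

No — constraints 5, 8, and 9 are not satisfied.

1) |6 − 27| = 21; 21 ≤ 22  ✓
2) |27 − 27| = 0; 0 ≤ 3  ✓
3) P = 4 lies in [2, 6]  ✓
4) T = 5 > 4, so we need V ≤ 27; V = 27 ≤ 27  ✓
5) P = 4 ≠ 6 and U = 6 ≠ 5; both disjuncts false  ✗
6) T × W = 5 × 27 = 135  ✓
7) V × R = 27 × 28 = 756  ✓
8) 6 = 5×1 + 1, so 5 does not divide 6  ✗
9) P + W = 4 + 27 = 31, not 34  ✗
10) gcd(4, 27) = 1  ✓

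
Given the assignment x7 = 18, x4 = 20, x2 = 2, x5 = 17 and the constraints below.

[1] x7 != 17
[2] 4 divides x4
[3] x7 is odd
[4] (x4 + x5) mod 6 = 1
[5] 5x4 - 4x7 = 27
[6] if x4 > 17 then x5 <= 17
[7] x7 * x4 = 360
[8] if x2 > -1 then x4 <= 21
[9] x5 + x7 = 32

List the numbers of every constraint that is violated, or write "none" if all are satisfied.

[1] x7 = 18, and 18 ≠ 17 — OK.
[2] 20 / 4 = 5, so 4 divides 20 — OK.
[3] x7 = 18 is even — violated.
[4] x4 + x5 = 37; 37 mod 6 = 1 — OK.
[5] 5x4 - 4x7 = 5(20) - 4(18) = 28, not 27 — violated.
[6] x4 = 20 > 17, so we need x5 ≤ 17; x5 = 17 ≤ 17 — OK.
[7] x7 * x4 = 18 * 20 = 360 — OK.
[8] x2 = 2 > -1, so we need x4 ≤ 21; x4 = 20 ≤ 21 — OK.
[9] x5 + x7 = 17 + 18 = 35, not 32 — violated.

Constraints 3, 5, and 9 do not hold.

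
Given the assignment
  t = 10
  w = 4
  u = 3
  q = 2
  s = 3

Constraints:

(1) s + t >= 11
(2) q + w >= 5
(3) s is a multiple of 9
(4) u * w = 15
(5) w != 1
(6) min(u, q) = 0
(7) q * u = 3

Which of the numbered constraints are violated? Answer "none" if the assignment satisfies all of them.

Violated: 3, 4, 6, and 7.

(1) s + t = 3 + 10 = 13; 13 ≥ 11 — holds.
(2) q + w = 2 + 4 = 6; 6 ≥ 5 — holds.
(3) 3 = 9*0 + 3, so 9 does not divide 3 — fails.
(4) u * w = 3 * 4 = 12, not 15 — fails.
(5) w = 4, and 4 ≠ 1 — holds.
(6) min(3, 2) = 2, not 0 — fails.
(7) q * u = 2 * 3 = 6, not 3 — fails.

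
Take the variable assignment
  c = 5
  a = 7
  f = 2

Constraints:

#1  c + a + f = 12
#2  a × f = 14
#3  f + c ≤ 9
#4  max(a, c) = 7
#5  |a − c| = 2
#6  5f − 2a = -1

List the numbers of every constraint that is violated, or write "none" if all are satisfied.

#1 c + a + f = 5 + 7 + 2 = 14, not 12  fails
#2 a × f = 7 × 2 = 14  holds
#3 f + c = 2 + 5 = 7; 7 ≤ 9  holds
#4 max(7, 5) = 7  holds
#5 |7 − 5| = 2  holds
#6 5f − 2a = 5(2) − 2(7) = -4, not -1  fails

Constraints 1 and 6 do not hold.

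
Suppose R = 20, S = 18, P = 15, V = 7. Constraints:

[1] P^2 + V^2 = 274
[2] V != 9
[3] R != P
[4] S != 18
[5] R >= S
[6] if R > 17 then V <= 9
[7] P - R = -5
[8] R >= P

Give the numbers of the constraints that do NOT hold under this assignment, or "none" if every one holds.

The assignment fails constraint 4.

[1] P^2 + V^2 = 15^2 + 7^2 = 225 + 49 = 274  ✔
[2] V = 7, and 7 ≠ 9  ✔
[3] R = 20, P = 15; distinct  ✔
[4] S = 18, but 18 is required to differ  ✘
[5] R = 20, S = 18; 20 ≥ 18  ✔
[6] R = 20 > 17, so we need V ≤ 9; V = 7 ≤ 9  ✔
[7] P - R = 15 - 20 = -5  ✔
[8] R = 20, P = 15; 20 ≥ 15  ✔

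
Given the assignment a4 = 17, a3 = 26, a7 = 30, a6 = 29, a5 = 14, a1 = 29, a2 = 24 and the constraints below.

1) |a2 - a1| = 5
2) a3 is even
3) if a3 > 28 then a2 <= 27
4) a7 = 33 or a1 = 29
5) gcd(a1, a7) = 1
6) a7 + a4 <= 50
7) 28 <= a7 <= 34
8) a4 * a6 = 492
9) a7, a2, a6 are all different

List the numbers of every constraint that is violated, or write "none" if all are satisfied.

Constraint 8 is violated.

1) |24 - 29| = 5  true
2) a3 = 26 is even  true
3) a3 = 26, not > 28; antecedent false, conditional vacuously true  true
4) a7 = 30 ≠ 33, but a1 = 29 = 29 (second disjunct)  true
5) gcd(29, 30) = 1  true
6) a7 + a4 = 30 + 17 = 47; 47 ≤ 50  true
7) a7 = 30 lies in [28, 34]  true
8) a4 * a6 = 17 * 29 = 493, not 492  false
9) values 30, 24, 29 are pairwise distinct  true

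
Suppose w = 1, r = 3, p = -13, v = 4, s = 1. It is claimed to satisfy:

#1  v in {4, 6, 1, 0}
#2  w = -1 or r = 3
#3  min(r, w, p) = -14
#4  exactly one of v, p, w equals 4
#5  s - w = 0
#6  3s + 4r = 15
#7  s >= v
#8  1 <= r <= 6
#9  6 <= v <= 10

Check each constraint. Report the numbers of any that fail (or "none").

Violated: 3, 7, and 9.

#1 v = 4 is in {4, 6, 1, 0} — OK.
#2 w = 1 ≠ -1, but r = 3 = 3 (second disjunct) — OK.
#3 min(3, 1, -13) = -13, not -14 — violated.
#4 v=4, p=-13, w=1; 1 of them equals 4 — OK.
#5 s - w = 1 - 1 = 0 — OK.
#6 3s + 4r = 3(1) + 4(3) = 15 — OK.
#7 s = 1, v = 4; 1 < 4 (want ≥) — violated.
#8 r = 3 lies in [1, 6] — OK.
#9 v = 4 is outside [6, 10] — violated.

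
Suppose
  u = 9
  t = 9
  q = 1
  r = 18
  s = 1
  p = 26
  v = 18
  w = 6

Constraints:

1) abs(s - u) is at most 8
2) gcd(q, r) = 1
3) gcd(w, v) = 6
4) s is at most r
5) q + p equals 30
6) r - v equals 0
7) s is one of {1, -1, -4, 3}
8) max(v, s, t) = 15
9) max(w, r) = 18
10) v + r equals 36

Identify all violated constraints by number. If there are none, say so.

Constraints 5, 8 do not hold.

1) abs(1 - 9) = 8; 8 ≤ 8 — holds.
2) gcd(1, 18) = 1 — holds.
3) gcd(6, 18) = 6 — holds.
4) s = 1, r = 18; 1 ≤ 18 — holds.
5) q + p = 1 + 26 = 27, not 30 — does not hold.
6) r - v = 18 - 18 = 0 — holds.
7) s = 1 is in {1, -1, -4, 3} — holds.
8) max(18, 1, 9) = 18, not 15 — does not hold.
9) max(6, 18) = 18 — holds.
10) v + r = 18 + 18 = 36 — holds.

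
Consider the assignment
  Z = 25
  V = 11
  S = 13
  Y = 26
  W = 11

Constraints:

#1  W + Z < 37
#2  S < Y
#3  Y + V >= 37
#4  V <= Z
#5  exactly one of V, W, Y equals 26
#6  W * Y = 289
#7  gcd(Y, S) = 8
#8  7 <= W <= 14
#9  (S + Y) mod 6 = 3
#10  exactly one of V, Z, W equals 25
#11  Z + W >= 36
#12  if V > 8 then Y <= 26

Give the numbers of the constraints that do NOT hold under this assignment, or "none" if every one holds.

#1 W + Z = 11 + 25 = 36; 36 < 37 — holds.
#2 S = 13, Y = 26; 13 < 26 — holds.
#3 Y + V = 26 + 11 = 37; 37 ≥ 37 — holds.
#4 V = 11, Z = 25; 11 ≤ 25 — holds.
#5 V=11, W=11, Y=26; 1 of them equals 26 — holds.
#6 W * Y = 11 * 26 = 286, not 289 — fails.
#7 gcd(26, 13) = 13, not 8 — fails.
#8 W = 11 lies in [7, 14] — holds.
#9 S + Y = 39; 39 mod 6 = 3 — holds.
#10 V=11, Z=25, W=11; 1 of them equals 25 — holds.
#11 Z + W = 25 + 11 = 36; 36 ≥ 36 — holds.
#12 V = 11 > 8, so we need Y ≤ 26; Y = 26 ≤ 26 — holds.

Violated: 6 and 7.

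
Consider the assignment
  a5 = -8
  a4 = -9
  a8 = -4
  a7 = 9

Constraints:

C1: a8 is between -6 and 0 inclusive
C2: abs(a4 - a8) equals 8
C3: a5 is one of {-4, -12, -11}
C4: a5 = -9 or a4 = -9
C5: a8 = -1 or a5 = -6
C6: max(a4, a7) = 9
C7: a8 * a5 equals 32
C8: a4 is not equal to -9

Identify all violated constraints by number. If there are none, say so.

Violated: 2, 3, 5, 8.

C1: a8 = -4 lies in [-6, 0] — holds.
C2: abs(-9 - (-4)) = 5, not 8 — fails.
C3: a5 = -8 is not in {-4, -12, -11} — fails.
C4: a5 = -8 ≠ -9, but a4 = -9 = -9 (second disjunct) — holds.
C5: a8 = -4 ≠ -1 and a5 = -8 ≠ -6; both disjuncts false — fails.
C6: max(-9, 9) = 9 — holds.
C7: a8 * a5 = -4 * (-8) = 32 — holds.
C8: a4 = -9, but -9 is required to differ — fails.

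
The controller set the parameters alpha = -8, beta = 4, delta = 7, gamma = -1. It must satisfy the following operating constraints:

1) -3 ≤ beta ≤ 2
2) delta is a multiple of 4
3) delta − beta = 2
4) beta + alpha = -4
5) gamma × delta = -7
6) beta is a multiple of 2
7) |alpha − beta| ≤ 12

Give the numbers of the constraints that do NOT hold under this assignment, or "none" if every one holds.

The assignment fails constraints 1, 2, 3.

1) beta = 4 is outside [-3, 2]  ✗
2) 7 = 4×1 + 3, so 4 does not divide 7  ✗
3) delta − beta = 7 − 4 = 3, not 2  ✗
4) beta + alpha = 4 + (-8) = -4  ✓
5) gamma × delta = -1 × 7 = -7  ✓
6) 4 / 2 = 2, so 2 divides 4  ✓
7) |-8 − 4| = 12; 12 ≤ 12  ✓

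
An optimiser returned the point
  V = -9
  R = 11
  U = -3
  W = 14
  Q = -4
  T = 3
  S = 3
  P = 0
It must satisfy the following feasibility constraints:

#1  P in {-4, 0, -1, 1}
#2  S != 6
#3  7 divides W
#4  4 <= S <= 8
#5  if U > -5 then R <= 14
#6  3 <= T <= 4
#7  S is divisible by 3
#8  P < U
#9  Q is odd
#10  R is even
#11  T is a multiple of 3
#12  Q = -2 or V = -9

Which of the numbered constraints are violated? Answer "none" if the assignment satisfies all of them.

#1 P = 0 is in {-4, 0, -1, 1}  holds
#2 S = 3, and 3 ≠ 6  holds
#3 14 / 7 = 2, so 7 divides 14  holds
#4 S = 3 is outside [4, 8]  fails
#5 U = -3 > -5, so we need R ≤ 14; R = 11 ≤ 14  holds
#6 T = 3 lies in [3, 4]  holds
#7 3 / 3 = 1, so 3 divides 3  holds
#8 P = 0, U = -3; 0 ≥ -3 (want <)  fails
#9 Q = -4 is even  fails
#10 R = 11 is odd  fails
#11 3 / 3 = 1, so 3 divides 3  holds
#12 Q = -4 ≠ -2, but V = -9 = -9 (second disjunct)  holds

The assignment fails constraints 4, 8, 9, 10.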